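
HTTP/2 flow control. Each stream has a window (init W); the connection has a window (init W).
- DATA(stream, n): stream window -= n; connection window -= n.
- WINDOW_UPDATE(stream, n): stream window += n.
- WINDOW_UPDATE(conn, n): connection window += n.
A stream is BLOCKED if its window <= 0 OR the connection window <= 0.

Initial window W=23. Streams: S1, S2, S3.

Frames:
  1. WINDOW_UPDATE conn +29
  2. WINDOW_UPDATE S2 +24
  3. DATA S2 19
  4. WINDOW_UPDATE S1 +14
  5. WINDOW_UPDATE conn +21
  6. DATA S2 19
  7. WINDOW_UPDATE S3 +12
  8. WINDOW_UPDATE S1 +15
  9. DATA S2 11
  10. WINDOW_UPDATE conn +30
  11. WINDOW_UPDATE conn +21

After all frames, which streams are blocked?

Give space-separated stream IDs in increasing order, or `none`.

Op 1: conn=52 S1=23 S2=23 S3=23 blocked=[]
Op 2: conn=52 S1=23 S2=47 S3=23 blocked=[]
Op 3: conn=33 S1=23 S2=28 S3=23 blocked=[]
Op 4: conn=33 S1=37 S2=28 S3=23 blocked=[]
Op 5: conn=54 S1=37 S2=28 S3=23 blocked=[]
Op 6: conn=35 S1=37 S2=9 S3=23 blocked=[]
Op 7: conn=35 S1=37 S2=9 S3=35 blocked=[]
Op 8: conn=35 S1=52 S2=9 S3=35 blocked=[]
Op 9: conn=24 S1=52 S2=-2 S3=35 blocked=[2]
Op 10: conn=54 S1=52 S2=-2 S3=35 blocked=[2]
Op 11: conn=75 S1=52 S2=-2 S3=35 blocked=[2]

Answer: S2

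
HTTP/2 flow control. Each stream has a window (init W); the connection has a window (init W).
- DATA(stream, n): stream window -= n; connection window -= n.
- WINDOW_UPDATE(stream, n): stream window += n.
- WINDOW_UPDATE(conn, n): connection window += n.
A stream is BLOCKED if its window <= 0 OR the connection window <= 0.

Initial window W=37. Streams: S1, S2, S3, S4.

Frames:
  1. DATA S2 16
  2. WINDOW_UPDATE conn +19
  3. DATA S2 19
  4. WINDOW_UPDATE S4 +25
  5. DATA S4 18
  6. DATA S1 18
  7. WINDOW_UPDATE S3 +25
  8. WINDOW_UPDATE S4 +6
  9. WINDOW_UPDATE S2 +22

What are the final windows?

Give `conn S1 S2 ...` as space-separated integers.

Op 1: conn=21 S1=37 S2=21 S3=37 S4=37 blocked=[]
Op 2: conn=40 S1=37 S2=21 S3=37 S4=37 blocked=[]
Op 3: conn=21 S1=37 S2=2 S3=37 S4=37 blocked=[]
Op 4: conn=21 S1=37 S2=2 S3=37 S4=62 blocked=[]
Op 5: conn=3 S1=37 S2=2 S3=37 S4=44 blocked=[]
Op 6: conn=-15 S1=19 S2=2 S3=37 S4=44 blocked=[1, 2, 3, 4]
Op 7: conn=-15 S1=19 S2=2 S3=62 S4=44 blocked=[1, 2, 3, 4]
Op 8: conn=-15 S1=19 S2=2 S3=62 S4=50 blocked=[1, 2, 3, 4]
Op 9: conn=-15 S1=19 S2=24 S3=62 S4=50 blocked=[1, 2, 3, 4]

Answer: -15 19 24 62 50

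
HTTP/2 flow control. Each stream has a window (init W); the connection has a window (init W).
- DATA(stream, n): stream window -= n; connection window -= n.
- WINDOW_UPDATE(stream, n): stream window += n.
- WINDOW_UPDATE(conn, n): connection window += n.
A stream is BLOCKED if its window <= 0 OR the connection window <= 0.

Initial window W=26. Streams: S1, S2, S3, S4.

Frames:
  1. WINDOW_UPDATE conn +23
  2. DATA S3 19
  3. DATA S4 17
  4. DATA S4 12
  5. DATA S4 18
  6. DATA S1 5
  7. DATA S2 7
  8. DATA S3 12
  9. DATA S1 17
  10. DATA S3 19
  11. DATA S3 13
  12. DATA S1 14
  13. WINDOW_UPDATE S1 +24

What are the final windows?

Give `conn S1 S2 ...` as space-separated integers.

Answer: -104 14 19 -37 -21

Derivation:
Op 1: conn=49 S1=26 S2=26 S3=26 S4=26 blocked=[]
Op 2: conn=30 S1=26 S2=26 S3=7 S4=26 blocked=[]
Op 3: conn=13 S1=26 S2=26 S3=7 S4=9 blocked=[]
Op 4: conn=1 S1=26 S2=26 S3=7 S4=-3 blocked=[4]
Op 5: conn=-17 S1=26 S2=26 S3=7 S4=-21 blocked=[1, 2, 3, 4]
Op 6: conn=-22 S1=21 S2=26 S3=7 S4=-21 blocked=[1, 2, 3, 4]
Op 7: conn=-29 S1=21 S2=19 S3=7 S4=-21 blocked=[1, 2, 3, 4]
Op 8: conn=-41 S1=21 S2=19 S3=-5 S4=-21 blocked=[1, 2, 3, 4]
Op 9: conn=-58 S1=4 S2=19 S3=-5 S4=-21 blocked=[1, 2, 3, 4]
Op 10: conn=-77 S1=4 S2=19 S3=-24 S4=-21 blocked=[1, 2, 3, 4]
Op 11: conn=-90 S1=4 S2=19 S3=-37 S4=-21 blocked=[1, 2, 3, 4]
Op 12: conn=-104 S1=-10 S2=19 S3=-37 S4=-21 blocked=[1, 2, 3, 4]
Op 13: conn=-104 S1=14 S2=19 S3=-37 S4=-21 blocked=[1, 2, 3, 4]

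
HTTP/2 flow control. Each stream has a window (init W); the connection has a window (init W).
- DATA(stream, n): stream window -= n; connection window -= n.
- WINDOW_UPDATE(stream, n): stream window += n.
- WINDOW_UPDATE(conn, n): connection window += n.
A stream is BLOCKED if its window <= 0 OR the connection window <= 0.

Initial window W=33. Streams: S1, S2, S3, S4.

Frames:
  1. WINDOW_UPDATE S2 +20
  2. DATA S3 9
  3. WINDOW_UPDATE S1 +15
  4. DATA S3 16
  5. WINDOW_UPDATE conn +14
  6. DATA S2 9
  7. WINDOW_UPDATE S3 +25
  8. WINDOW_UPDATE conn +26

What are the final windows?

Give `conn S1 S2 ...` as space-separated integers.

Answer: 39 48 44 33 33

Derivation:
Op 1: conn=33 S1=33 S2=53 S3=33 S4=33 blocked=[]
Op 2: conn=24 S1=33 S2=53 S3=24 S4=33 blocked=[]
Op 3: conn=24 S1=48 S2=53 S3=24 S4=33 blocked=[]
Op 4: conn=8 S1=48 S2=53 S3=8 S4=33 blocked=[]
Op 5: conn=22 S1=48 S2=53 S3=8 S4=33 blocked=[]
Op 6: conn=13 S1=48 S2=44 S3=8 S4=33 blocked=[]
Op 7: conn=13 S1=48 S2=44 S3=33 S4=33 blocked=[]
Op 8: conn=39 S1=48 S2=44 S3=33 S4=33 blocked=[]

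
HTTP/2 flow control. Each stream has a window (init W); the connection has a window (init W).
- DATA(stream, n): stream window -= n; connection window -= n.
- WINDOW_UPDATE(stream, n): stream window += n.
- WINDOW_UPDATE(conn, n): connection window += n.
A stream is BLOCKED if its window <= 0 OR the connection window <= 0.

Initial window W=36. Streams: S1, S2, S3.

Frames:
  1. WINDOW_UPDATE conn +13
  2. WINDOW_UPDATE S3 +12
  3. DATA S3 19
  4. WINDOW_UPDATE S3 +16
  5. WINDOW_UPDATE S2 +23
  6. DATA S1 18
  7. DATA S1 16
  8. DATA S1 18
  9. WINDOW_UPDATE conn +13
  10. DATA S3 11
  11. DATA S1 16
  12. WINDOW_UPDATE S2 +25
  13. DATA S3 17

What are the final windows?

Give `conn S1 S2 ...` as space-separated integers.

Op 1: conn=49 S1=36 S2=36 S3=36 blocked=[]
Op 2: conn=49 S1=36 S2=36 S3=48 blocked=[]
Op 3: conn=30 S1=36 S2=36 S3=29 blocked=[]
Op 4: conn=30 S1=36 S2=36 S3=45 blocked=[]
Op 5: conn=30 S1=36 S2=59 S3=45 blocked=[]
Op 6: conn=12 S1=18 S2=59 S3=45 blocked=[]
Op 7: conn=-4 S1=2 S2=59 S3=45 blocked=[1, 2, 3]
Op 8: conn=-22 S1=-16 S2=59 S3=45 blocked=[1, 2, 3]
Op 9: conn=-9 S1=-16 S2=59 S3=45 blocked=[1, 2, 3]
Op 10: conn=-20 S1=-16 S2=59 S3=34 blocked=[1, 2, 3]
Op 11: conn=-36 S1=-32 S2=59 S3=34 blocked=[1, 2, 3]
Op 12: conn=-36 S1=-32 S2=84 S3=34 blocked=[1, 2, 3]
Op 13: conn=-53 S1=-32 S2=84 S3=17 blocked=[1, 2, 3]

Answer: -53 -32 84 17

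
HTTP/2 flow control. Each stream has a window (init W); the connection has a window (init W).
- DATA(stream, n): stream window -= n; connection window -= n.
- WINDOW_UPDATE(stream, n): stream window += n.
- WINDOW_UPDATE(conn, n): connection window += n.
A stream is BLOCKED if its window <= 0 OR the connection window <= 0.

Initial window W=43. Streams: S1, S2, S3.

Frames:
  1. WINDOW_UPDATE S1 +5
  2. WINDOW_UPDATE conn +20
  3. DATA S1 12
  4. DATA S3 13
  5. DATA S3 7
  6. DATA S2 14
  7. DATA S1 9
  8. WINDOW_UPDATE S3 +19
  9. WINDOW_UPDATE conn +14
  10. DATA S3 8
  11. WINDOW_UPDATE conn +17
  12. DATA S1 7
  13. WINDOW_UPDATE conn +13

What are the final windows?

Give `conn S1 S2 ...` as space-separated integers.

Answer: 37 20 29 34

Derivation:
Op 1: conn=43 S1=48 S2=43 S3=43 blocked=[]
Op 2: conn=63 S1=48 S2=43 S3=43 blocked=[]
Op 3: conn=51 S1=36 S2=43 S3=43 blocked=[]
Op 4: conn=38 S1=36 S2=43 S3=30 blocked=[]
Op 5: conn=31 S1=36 S2=43 S3=23 blocked=[]
Op 6: conn=17 S1=36 S2=29 S3=23 blocked=[]
Op 7: conn=8 S1=27 S2=29 S3=23 blocked=[]
Op 8: conn=8 S1=27 S2=29 S3=42 blocked=[]
Op 9: conn=22 S1=27 S2=29 S3=42 blocked=[]
Op 10: conn=14 S1=27 S2=29 S3=34 blocked=[]
Op 11: conn=31 S1=27 S2=29 S3=34 blocked=[]
Op 12: conn=24 S1=20 S2=29 S3=34 blocked=[]
Op 13: conn=37 S1=20 S2=29 S3=34 blocked=[]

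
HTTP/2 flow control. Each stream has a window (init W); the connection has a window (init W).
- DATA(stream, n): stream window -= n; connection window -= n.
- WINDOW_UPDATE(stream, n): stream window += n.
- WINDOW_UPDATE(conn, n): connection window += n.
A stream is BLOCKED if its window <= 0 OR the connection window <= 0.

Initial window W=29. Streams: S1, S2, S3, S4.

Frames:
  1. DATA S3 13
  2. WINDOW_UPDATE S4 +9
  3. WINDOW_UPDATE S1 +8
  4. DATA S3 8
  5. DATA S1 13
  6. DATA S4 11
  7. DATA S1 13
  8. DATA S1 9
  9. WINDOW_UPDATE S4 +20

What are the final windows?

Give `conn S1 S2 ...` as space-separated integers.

Answer: -38 2 29 8 47

Derivation:
Op 1: conn=16 S1=29 S2=29 S3=16 S4=29 blocked=[]
Op 2: conn=16 S1=29 S2=29 S3=16 S4=38 blocked=[]
Op 3: conn=16 S1=37 S2=29 S3=16 S4=38 blocked=[]
Op 4: conn=8 S1=37 S2=29 S3=8 S4=38 blocked=[]
Op 5: conn=-5 S1=24 S2=29 S3=8 S4=38 blocked=[1, 2, 3, 4]
Op 6: conn=-16 S1=24 S2=29 S3=8 S4=27 blocked=[1, 2, 3, 4]
Op 7: conn=-29 S1=11 S2=29 S3=8 S4=27 blocked=[1, 2, 3, 4]
Op 8: conn=-38 S1=2 S2=29 S3=8 S4=27 blocked=[1, 2, 3, 4]
Op 9: conn=-38 S1=2 S2=29 S3=8 S4=47 blocked=[1, 2, 3, 4]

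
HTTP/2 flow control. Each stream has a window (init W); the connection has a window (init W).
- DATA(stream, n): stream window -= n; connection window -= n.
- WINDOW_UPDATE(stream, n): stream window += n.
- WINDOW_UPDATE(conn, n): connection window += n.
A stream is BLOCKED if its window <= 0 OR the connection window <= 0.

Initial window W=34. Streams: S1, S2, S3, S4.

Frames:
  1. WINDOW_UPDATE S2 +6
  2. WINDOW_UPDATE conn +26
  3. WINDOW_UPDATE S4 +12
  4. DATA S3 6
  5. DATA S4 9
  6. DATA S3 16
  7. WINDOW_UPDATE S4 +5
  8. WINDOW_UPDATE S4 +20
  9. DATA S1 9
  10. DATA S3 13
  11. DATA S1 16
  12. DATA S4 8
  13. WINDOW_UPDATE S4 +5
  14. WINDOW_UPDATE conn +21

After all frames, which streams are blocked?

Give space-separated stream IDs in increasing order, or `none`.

Answer: S3

Derivation:
Op 1: conn=34 S1=34 S2=40 S3=34 S4=34 blocked=[]
Op 2: conn=60 S1=34 S2=40 S3=34 S4=34 blocked=[]
Op 3: conn=60 S1=34 S2=40 S3=34 S4=46 blocked=[]
Op 4: conn=54 S1=34 S2=40 S3=28 S4=46 blocked=[]
Op 5: conn=45 S1=34 S2=40 S3=28 S4=37 blocked=[]
Op 6: conn=29 S1=34 S2=40 S3=12 S4=37 blocked=[]
Op 7: conn=29 S1=34 S2=40 S3=12 S4=42 blocked=[]
Op 8: conn=29 S1=34 S2=40 S3=12 S4=62 blocked=[]
Op 9: conn=20 S1=25 S2=40 S3=12 S4=62 blocked=[]
Op 10: conn=7 S1=25 S2=40 S3=-1 S4=62 blocked=[3]
Op 11: conn=-9 S1=9 S2=40 S3=-1 S4=62 blocked=[1, 2, 3, 4]
Op 12: conn=-17 S1=9 S2=40 S3=-1 S4=54 blocked=[1, 2, 3, 4]
Op 13: conn=-17 S1=9 S2=40 S3=-1 S4=59 blocked=[1, 2, 3, 4]
Op 14: conn=4 S1=9 S2=40 S3=-1 S4=59 blocked=[3]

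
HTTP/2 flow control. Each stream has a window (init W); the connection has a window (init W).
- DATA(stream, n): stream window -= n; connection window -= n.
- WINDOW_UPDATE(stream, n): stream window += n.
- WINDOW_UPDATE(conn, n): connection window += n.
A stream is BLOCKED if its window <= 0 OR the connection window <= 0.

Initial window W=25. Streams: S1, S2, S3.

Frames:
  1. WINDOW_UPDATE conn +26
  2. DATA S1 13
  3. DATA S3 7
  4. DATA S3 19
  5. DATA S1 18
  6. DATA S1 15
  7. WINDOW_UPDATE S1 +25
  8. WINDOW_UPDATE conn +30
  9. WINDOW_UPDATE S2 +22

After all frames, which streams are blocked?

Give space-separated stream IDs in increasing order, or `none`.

Op 1: conn=51 S1=25 S2=25 S3=25 blocked=[]
Op 2: conn=38 S1=12 S2=25 S3=25 blocked=[]
Op 3: conn=31 S1=12 S2=25 S3=18 blocked=[]
Op 4: conn=12 S1=12 S2=25 S3=-1 blocked=[3]
Op 5: conn=-6 S1=-6 S2=25 S3=-1 blocked=[1, 2, 3]
Op 6: conn=-21 S1=-21 S2=25 S3=-1 blocked=[1, 2, 3]
Op 7: conn=-21 S1=4 S2=25 S3=-1 blocked=[1, 2, 3]
Op 8: conn=9 S1=4 S2=25 S3=-1 blocked=[3]
Op 9: conn=9 S1=4 S2=47 S3=-1 blocked=[3]

Answer: S3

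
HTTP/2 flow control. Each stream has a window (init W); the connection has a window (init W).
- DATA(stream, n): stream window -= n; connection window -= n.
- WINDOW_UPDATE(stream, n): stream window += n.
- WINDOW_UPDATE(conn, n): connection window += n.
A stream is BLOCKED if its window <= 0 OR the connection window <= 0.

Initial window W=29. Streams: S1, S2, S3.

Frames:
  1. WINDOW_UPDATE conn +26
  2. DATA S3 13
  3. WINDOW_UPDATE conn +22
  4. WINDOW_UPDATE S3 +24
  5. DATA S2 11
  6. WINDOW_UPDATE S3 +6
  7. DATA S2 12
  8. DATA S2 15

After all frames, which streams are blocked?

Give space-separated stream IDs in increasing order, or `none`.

Op 1: conn=55 S1=29 S2=29 S3=29 blocked=[]
Op 2: conn=42 S1=29 S2=29 S3=16 blocked=[]
Op 3: conn=64 S1=29 S2=29 S3=16 blocked=[]
Op 4: conn=64 S1=29 S2=29 S3=40 blocked=[]
Op 5: conn=53 S1=29 S2=18 S3=40 blocked=[]
Op 6: conn=53 S1=29 S2=18 S3=46 blocked=[]
Op 7: conn=41 S1=29 S2=6 S3=46 blocked=[]
Op 8: conn=26 S1=29 S2=-9 S3=46 blocked=[2]

Answer: S2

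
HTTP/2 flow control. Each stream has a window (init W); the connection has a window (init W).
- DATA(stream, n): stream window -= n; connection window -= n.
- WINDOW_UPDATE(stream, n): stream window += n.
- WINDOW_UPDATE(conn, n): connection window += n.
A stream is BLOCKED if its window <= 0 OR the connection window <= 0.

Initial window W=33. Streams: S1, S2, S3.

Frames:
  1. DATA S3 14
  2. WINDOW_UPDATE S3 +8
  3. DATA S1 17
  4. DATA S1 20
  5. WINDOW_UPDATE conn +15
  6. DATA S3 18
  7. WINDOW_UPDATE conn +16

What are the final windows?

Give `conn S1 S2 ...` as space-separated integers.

Op 1: conn=19 S1=33 S2=33 S3=19 blocked=[]
Op 2: conn=19 S1=33 S2=33 S3=27 blocked=[]
Op 3: conn=2 S1=16 S2=33 S3=27 blocked=[]
Op 4: conn=-18 S1=-4 S2=33 S3=27 blocked=[1, 2, 3]
Op 5: conn=-3 S1=-4 S2=33 S3=27 blocked=[1, 2, 3]
Op 6: conn=-21 S1=-4 S2=33 S3=9 blocked=[1, 2, 3]
Op 7: conn=-5 S1=-4 S2=33 S3=9 blocked=[1, 2, 3]

Answer: -5 -4 33 9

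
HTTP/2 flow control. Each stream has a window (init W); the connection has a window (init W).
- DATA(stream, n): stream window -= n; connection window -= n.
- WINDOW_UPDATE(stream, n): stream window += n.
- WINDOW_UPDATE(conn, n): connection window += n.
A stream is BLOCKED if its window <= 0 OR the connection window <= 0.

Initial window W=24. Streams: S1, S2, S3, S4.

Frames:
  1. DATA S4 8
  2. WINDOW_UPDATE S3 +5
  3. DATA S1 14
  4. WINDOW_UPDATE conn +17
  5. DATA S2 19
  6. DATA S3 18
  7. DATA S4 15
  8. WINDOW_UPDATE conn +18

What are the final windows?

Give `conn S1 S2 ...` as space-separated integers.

Answer: -15 10 5 11 1

Derivation:
Op 1: conn=16 S1=24 S2=24 S3=24 S4=16 blocked=[]
Op 2: conn=16 S1=24 S2=24 S3=29 S4=16 blocked=[]
Op 3: conn=2 S1=10 S2=24 S3=29 S4=16 blocked=[]
Op 4: conn=19 S1=10 S2=24 S3=29 S4=16 blocked=[]
Op 5: conn=0 S1=10 S2=5 S3=29 S4=16 blocked=[1, 2, 3, 4]
Op 6: conn=-18 S1=10 S2=5 S3=11 S4=16 blocked=[1, 2, 3, 4]
Op 7: conn=-33 S1=10 S2=5 S3=11 S4=1 blocked=[1, 2, 3, 4]
Op 8: conn=-15 S1=10 S2=5 S3=11 S4=1 blocked=[1, 2, 3, 4]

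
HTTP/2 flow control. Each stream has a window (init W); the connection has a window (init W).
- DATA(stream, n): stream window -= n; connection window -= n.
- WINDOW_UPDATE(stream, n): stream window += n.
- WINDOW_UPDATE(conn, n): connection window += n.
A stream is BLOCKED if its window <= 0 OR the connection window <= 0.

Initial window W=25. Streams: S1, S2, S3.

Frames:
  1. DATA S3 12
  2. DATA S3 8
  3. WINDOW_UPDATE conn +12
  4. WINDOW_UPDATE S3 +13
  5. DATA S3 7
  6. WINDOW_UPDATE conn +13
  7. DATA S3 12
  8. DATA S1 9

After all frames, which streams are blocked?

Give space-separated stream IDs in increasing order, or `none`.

Answer: S3

Derivation:
Op 1: conn=13 S1=25 S2=25 S3=13 blocked=[]
Op 2: conn=5 S1=25 S2=25 S3=5 blocked=[]
Op 3: conn=17 S1=25 S2=25 S3=5 blocked=[]
Op 4: conn=17 S1=25 S2=25 S3=18 blocked=[]
Op 5: conn=10 S1=25 S2=25 S3=11 blocked=[]
Op 6: conn=23 S1=25 S2=25 S3=11 blocked=[]
Op 7: conn=11 S1=25 S2=25 S3=-1 blocked=[3]
Op 8: conn=2 S1=16 S2=25 S3=-1 blocked=[3]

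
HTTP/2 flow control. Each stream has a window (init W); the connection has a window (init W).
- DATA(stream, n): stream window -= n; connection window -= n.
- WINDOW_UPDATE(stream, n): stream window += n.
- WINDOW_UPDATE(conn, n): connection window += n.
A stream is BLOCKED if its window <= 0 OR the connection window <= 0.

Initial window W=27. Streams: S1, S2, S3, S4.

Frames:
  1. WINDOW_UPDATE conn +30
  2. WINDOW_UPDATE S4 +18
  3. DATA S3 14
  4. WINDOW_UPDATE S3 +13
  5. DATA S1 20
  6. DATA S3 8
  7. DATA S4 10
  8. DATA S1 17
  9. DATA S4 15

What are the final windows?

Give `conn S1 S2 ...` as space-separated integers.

Answer: -27 -10 27 18 20

Derivation:
Op 1: conn=57 S1=27 S2=27 S3=27 S4=27 blocked=[]
Op 2: conn=57 S1=27 S2=27 S3=27 S4=45 blocked=[]
Op 3: conn=43 S1=27 S2=27 S3=13 S4=45 blocked=[]
Op 4: conn=43 S1=27 S2=27 S3=26 S4=45 blocked=[]
Op 5: conn=23 S1=7 S2=27 S3=26 S4=45 blocked=[]
Op 6: conn=15 S1=7 S2=27 S3=18 S4=45 blocked=[]
Op 7: conn=5 S1=7 S2=27 S3=18 S4=35 blocked=[]
Op 8: conn=-12 S1=-10 S2=27 S3=18 S4=35 blocked=[1, 2, 3, 4]
Op 9: conn=-27 S1=-10 S2=27 S3=18 S4=20 blocked=[1, 2, 3, 4]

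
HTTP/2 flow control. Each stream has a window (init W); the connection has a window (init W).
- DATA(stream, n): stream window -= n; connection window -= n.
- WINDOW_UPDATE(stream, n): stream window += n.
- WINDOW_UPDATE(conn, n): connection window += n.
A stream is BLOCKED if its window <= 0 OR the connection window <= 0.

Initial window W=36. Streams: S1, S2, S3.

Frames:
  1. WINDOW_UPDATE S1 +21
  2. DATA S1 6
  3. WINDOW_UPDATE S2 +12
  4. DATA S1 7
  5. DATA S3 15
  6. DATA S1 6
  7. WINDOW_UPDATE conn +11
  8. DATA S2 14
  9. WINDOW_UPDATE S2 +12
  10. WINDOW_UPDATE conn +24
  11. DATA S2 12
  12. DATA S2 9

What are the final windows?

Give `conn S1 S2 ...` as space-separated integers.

Answer: 2 38 25 21

Derivation:
Op 1: conn=36 S1=57 S2=36 S3=36 blocked=[]
Op 2: conn=30 S1=51 S2=36 S3=36 blocked=[]
Op 3: conn=30 S1=51 S2=48 S3=36 blocked=[]
Op 4: conn=23 S1=44 S2=48 S3=36 blocked=[]
Op 5: conn=8 S1=44 S2=48 S3=21 blocked=[]
Op 6: conn=2 S1=38 S2=48 S3=21 blocked=[]
Op 7: conn=13 S1=38 S2=48 S3=21 blocked=[]
Op 8: conn=-1 S1=38 S2=34 S3=21 blocked=[1, 2, 3]
Op 9: conn=-1 S1=38 S2=46 S3=21 blocked=[1, 2, 3]
Op 10: conn=23 S1=38 S2=46 S3=21 blocked=[]
Op 11: conn=11 S1=38 S2=34 S3=21 blocked=[]
Op 12: conn=2 S1=38 S2=25 S3=21 blocked=[]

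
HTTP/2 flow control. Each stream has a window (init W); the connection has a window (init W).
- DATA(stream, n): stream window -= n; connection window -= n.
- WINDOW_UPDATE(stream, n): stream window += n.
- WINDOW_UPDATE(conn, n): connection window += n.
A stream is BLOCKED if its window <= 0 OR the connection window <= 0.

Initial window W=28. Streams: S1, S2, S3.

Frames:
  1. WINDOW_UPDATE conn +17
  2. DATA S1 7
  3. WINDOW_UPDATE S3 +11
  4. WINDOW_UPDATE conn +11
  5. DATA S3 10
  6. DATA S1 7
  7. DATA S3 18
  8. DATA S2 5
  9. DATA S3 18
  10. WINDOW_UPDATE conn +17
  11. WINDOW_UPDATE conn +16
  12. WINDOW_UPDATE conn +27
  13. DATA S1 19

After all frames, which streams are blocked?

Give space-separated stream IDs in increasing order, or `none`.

Op 1: conn=45 S1=28 S2=28 S3=28 blocked=[]
Op 2: conn=38 S1=21 S2=28 S3=28 blocked=[]
Op 3: conn=38 S1=21 S2=28 S3=39 blocked=[]
Op 4: conn=49 S1=21 S2=28 S3=39 blocked=[]
Op 5: conn=39 S1=21 S2=28 S3=29 blocked=[]
Op 6: conn=32 S1=14 S2=28 S3=29 blocked=[]
Op 7: conn=14 S1=14 S2=28 S3=11 blocked=[]
Op 8: conn=9 S1=14 S2=23 S3=11 blocked=[]
Op 9: conn=-9 S1=14 S2=23 S3=-7 blocked=[1, 2, 3]
Op 10: conn=8 S1=14 S2=23 S3=-7 blocked=[3]
Op 11: conn=24 S1=14 S2=23 S3=-7 blocked=[3]
Op 12: conn=51 S1=14 S2=23 S3=-7 blocked=[3]
Op 13: conn=32 S1=-5 S2=23 S3=-7 blocked=[1, 3]

Answer: S1 S3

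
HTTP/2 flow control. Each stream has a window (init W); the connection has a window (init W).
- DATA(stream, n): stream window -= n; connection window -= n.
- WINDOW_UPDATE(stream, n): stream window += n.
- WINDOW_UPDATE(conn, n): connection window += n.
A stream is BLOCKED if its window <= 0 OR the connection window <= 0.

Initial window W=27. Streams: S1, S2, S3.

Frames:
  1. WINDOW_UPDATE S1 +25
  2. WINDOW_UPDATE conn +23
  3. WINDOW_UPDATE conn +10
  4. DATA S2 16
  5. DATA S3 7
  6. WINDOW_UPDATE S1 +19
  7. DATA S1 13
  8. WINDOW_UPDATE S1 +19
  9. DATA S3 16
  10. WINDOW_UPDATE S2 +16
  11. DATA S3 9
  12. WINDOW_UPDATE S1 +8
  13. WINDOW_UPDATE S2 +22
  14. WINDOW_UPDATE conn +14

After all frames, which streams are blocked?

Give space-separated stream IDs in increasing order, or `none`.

Op 1: conn=27 S1=52 S2=27 S3=27 blocked=[]
Op 2: conn=50 S1=52 S2=27 S3=27 blocked=[]
Op 3: conn=60 S1=52 S2=27 S3=27 blocked=[]
Op 4: conn=44 S1=52 S2=11 S3=27 blocked=[]
Op 5: conn=37 S1=52 S2=11 S3=20 blocked=[]
Op 6: conn=37 S1=71 S2=11 S3=20 blocked=[]
Op 7: conn=24 S1=58 S2=11 S3=20 blocked=[]
Op 8: conn=24 S1=77 S2=11 S3=20 blocked=[]
Op 9: conn=8 S1=77 S2=11 S3=4 blocked=[]
Op 10: conn=8 S1=77 S2=27 S3=4 blocked=[]
Op 11: conn=-1 S1=77 S2=27 S3=-5 blocked=[1, 2, 3]
Op 12: conn=-1 S1=85 S2=27 S3=-5 blocked=[1, 2, 3]
Op 13: conn=-1 S1=85 S2=49 S3=-5 blocked=[1, 2, 3]
Op 14: conn=13 S1=85 S2=49 S3=-5 blocked=[3]

Answer: S3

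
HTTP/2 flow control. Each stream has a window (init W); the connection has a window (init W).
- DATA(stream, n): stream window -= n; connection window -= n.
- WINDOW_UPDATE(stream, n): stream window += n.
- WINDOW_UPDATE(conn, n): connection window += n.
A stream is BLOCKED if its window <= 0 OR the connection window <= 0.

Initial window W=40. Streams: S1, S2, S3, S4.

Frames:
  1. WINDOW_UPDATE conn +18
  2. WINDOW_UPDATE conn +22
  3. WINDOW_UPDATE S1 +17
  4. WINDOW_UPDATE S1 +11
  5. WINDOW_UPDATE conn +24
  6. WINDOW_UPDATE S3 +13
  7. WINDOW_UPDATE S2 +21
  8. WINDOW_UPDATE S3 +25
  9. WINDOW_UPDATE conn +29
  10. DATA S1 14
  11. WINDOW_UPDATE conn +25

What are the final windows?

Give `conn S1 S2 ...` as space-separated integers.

Op 1: conn=58 S1=40 S2=40 S3=40 S4=40 blocked=[]
Op 2: conn=80 S1=40 S2=40 S3=40 S4=40 blocked=[]
Op 3: conn=80 S1=57 S2=40 S3=40 S4=40 blocked=[]
Op 4: conn=80 S1=68 S2=40 S3=40 S4=40 blocked=[]
Op 5: conn=104 S1=68 S2=40 S3=40 S4=40 blocked=[]
Op 6: conn=104 S1=68 S2=40 S3=53 S4=40 blocked=[]
Op 7: conn=104 S1=68 S2=61 S3=53 S4=40 blocked=[]
Op 8: conn=104 S1=68 S2=61 S3=78 S4=40 blocked=[]
Op 9: conn=133 S1=68 S2=61 S3=78 S4=40 blocked=[]
Op 10: conn=119 S1=54 S2=61 S3=78 S4=40 blocked=[]
Op 11: conn=144 S1=54 S2=61 S3=78 S4=40 blocked=[]

Answer: 144 54 61 78 40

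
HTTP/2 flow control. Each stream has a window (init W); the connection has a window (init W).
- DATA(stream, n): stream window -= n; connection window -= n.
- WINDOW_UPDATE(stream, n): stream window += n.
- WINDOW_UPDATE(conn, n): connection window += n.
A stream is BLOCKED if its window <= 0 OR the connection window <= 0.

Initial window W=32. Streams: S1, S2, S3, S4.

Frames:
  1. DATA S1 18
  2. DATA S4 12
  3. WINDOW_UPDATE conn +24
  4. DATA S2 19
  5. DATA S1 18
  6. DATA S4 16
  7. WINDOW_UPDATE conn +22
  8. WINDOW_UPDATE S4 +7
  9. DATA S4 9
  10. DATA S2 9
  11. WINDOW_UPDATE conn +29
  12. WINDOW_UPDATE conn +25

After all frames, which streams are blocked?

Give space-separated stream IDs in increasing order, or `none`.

Answer: S1

Derivation:
Op 1: conn=14 S1=14 S2=32 S3=32 S4=32 blocked=[]
Op 2: conn=2 S1=14 S2=32 S3=32 S4=20 blocked=[]
Op 3: conn=26 S1=14 S2=32 S3=32 S4=20 blocked=[]
Op 4: conn=7 S1=14 S2=13 S3=32 S4=20 blocked=[]
Op 5: conn=-11 S1=-4 S2=13 S3=32 S4=20 blocked=[1, 2, 3, 4]
Op 6: conn=-27 S1=-4 S2=13 S3=32 S4=4 blocked=[1, 2, 3, 4]
Op 7: conn=-5 S1=-4 S2=13 S3=32 S4=4 blocked=[1, 2, 3, 4]
Op 8: conn=-5 S1=-4 S2=13 S3=32 S4=11 blocked=[1, 2, 3, 4]
Op 9: conn=-14 S1=-4 S2=13 S3=32 S4=2 blocked=[1, 2, 3, 4]
Op 10: conn=-23 S1=-4 S2=4 S3=32 S4=2 blocked=[1, 2, 3, 4]
Op 11: conn=6 S1=-4 S2=4 S3=32 S4=2 blocked=[1]
Op 12: conn=31 S1=-4 S2=4 S3=32 S4=2 blocked=[1]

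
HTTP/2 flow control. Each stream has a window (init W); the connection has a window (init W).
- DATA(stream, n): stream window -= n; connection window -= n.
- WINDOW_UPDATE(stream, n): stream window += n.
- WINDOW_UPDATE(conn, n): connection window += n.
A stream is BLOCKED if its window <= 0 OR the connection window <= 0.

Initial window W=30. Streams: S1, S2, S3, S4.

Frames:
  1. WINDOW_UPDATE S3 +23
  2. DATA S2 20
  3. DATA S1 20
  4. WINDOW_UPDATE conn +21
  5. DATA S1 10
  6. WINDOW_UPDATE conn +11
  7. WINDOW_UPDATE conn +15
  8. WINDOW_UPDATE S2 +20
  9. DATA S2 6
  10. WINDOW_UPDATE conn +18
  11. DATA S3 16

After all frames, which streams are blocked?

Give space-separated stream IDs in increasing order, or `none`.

Answer: S1

Derivation:
Op 1: conn=30 S1=30 S2=30 S3=53 S4=30 blocked=[]
Op 2: conn=10 S1=30 S2=10 S3=53 S4=30 blocked=[]
Op 3: conn=-10 S1=10 S2=10 S3=53 S4=30 blocked=[1, 2, 3, 4]
Op 4: conn=11 S1=10 S2=10 S3=53 S4=30 blocked=[]
Op 5: conn=1 S1=0 S2=10 S3=53 S4=30 blocked=[1]
Op 6: conn=12 S1=0 S2=10 S3=53 S4=30 blocked=[1]
Op 7: conn=27 S1=0 S2=10 S3=53 S4=30 blocked=[1]
Op 8: conn=27 S1=0 S2=30 S3=53 S4=30 blocked=[1]
Op 9: conn=21 S1=0 S2=24 S3=53 S4=30 blocked=[1]
Op 10: conn=39 S1=0 S2=24 S3=53 S4=30 blocked=[1]
Op 11: conn=23 S1=0 S2=24 S3=37 S4=30 blocked=[1]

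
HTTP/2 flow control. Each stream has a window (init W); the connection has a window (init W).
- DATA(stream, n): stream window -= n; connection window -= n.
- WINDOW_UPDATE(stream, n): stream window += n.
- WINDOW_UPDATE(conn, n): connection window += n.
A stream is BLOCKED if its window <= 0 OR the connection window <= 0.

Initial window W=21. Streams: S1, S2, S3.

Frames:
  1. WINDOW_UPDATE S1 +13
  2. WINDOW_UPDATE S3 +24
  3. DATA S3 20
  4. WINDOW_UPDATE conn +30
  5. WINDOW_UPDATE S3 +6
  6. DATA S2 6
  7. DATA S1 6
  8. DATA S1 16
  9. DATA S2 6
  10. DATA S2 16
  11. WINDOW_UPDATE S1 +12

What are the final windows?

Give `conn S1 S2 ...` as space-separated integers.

Answer: -19 24 -7 31

Derivation:
Op 1: conn=21 S1=34 S2=21 S3=21 blocked=[]
Op 2: conn=21 S1=34 S2=21 S3=45 blocked=[]
Op 3: conn=1 S1=34 S2=21 S3=25 blocked=[]
Op 4: conn=31 S1=34 S2=21 S3=25 blocked=[]
Op 5: conn=31 S1=34 S2=21 S3=31 blocked=[]
Op 6: conn=25 S1=34 S2=15 S3=31 blocked=[]
Op 7: conn=19 S1=28 S2=15 S3=31 blocked=[]
Op 8: conn=3 S1=12 S2=15 S3=31 blocked=[]
Op 9: conn=-3 S1=12 S2=9 S3=31 blocked=[1, 2, 3]
Op 10: conn=-19 S1=12 S2=-7 S3=31 blocked=[1, 2, 3]
Op 11: conn=-19 S1=24 S2=-7 S3=31 blocked=[1, 2, 3]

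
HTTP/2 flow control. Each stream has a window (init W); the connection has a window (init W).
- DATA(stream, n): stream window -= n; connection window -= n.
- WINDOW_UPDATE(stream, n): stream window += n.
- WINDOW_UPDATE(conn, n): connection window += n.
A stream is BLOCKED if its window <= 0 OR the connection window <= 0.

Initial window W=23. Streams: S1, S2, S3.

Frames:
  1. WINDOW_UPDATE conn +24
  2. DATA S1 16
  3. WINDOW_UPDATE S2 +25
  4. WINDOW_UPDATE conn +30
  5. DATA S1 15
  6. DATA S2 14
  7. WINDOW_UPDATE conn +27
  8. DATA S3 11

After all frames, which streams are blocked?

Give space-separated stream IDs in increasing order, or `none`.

Answer: S1

Derivation:
Op 1: conn=47 S1=23 S2=23 S3=23 blocked=[]
Op 2: conn=31 S1=7 S2=23 S3=23 blocked=[]
Op 3: conn=31 S1=7 S2=48 S3=23 blocked=[]
Op 4: conn=61 S1=7 S2=48 S3=23 blocked=[]
Op 5: conn=46 S1=-8 S2=48 S3=23 blocked=[1]
Op 6: conn=32 S1=-8 S2=34 S3=23 blocked=[1]
Op 7: conn=59 S1=-8 S2=34 S3=23 blocked=[1]
Op 8: conn=48 S1=-8 S2=34 S3=12 blocked=[1]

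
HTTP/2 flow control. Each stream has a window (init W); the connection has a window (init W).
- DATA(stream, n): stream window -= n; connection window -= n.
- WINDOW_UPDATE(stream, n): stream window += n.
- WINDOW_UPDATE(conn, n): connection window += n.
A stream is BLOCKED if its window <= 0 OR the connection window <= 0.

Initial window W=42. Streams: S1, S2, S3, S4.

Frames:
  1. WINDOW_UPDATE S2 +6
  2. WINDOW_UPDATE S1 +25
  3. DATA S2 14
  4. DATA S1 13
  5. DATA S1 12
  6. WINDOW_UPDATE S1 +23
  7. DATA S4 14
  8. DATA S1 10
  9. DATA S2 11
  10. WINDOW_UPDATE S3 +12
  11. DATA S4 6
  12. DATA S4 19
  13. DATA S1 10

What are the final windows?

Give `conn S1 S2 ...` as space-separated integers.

Answer: -67 45 23 54 3

Derivation:
Op 1: conn=42 S1=42 S2=48 S3=42 S4=42 blocked=[]
Op 2: conn=42 S1=67 S2=48 S3=42 S4=42 blocked=[]
Op 3: conn=28 S1=67 S2=34 S3=42 S4=42 blocked=[]
Op 4: conn=15 S1=54 S2=34 S3=42 S4=42 blocked=[]
Op 5: conn=3 S1=42 S2=34 S3=42 S4=42 blocked=[]
Op 6: conn=3 S1=65 S2=34 S3=42 S4=42 blocked=[]
Op 7: conn=-11 S1=65 S2=34 S3=42 S4=28 blocked=[1, 2, 3, 4]
Op 8: conn=-21 S1=55 S2=34 S3=42 S4=28 blocked=[1, 2, 3, 4]
Op 9: conn=-32 S1=55 S2=23 S3=42 S4=28 blocked=[1, 2, 3, 4]
Op 10: conn=-32 S1=55 S2=23 S3=54 S4=28 blocked=[1, 2, 3, 4]
Op 11: conn=-38 S1=55 S2=23 S3=54 S4=22 blocked=[1, 2, 3, 4]
Op 12: conn=-57 S1=55 S2=23 S3=54 S4=3 blocked=[1, 2, 3, 4]
Op 13: conn=-67 S1=45 S2=23 S3=54 S4=3 blocked=[1, 2, 3, 4]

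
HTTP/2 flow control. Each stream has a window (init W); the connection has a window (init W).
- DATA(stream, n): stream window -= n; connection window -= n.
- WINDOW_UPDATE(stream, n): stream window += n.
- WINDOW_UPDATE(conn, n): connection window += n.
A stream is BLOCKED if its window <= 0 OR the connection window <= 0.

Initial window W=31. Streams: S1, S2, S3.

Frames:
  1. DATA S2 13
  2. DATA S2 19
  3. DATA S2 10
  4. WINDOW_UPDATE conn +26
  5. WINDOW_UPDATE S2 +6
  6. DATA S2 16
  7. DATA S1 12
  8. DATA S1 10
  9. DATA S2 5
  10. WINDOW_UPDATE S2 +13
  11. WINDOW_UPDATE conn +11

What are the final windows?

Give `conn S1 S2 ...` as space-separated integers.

Answer: -17 9 -13 31

Derivation:
Op 1: conn=18 S1=31 S2=18 S3=31 blocked=[]
Op 2: conn=-1 S1=31 S2=-1 S3=31 blocked=[1, 2, 3]
Op 3: conn=-11 S1=31 S2=-11 S3=31 blocked=[1, 2, 3]
Op 4: conn=15 S1=31 S2=-11 S3=31 blocked=[2]
Op 5: conn=15 S1=31 S2=-5 S3=31 blocked=[2]
Op 6: conn=-1 S1=31 S2=-21 S3=31 blocked=[1, 2, 3]
Op 7: conn=-13 S1=19 S2=-21 S3=31 blocked=[1, 2, 3]
Op 8: conn=-23 S1=9 S2=-21 S3=31 blocked=[1, 2, 3]
Op 9: conn=-28 S1=9 S2=-26 S3=31 blocked=[1, 2, 3]
Op 10: conn=-28 S1=9 S2=-13 S3=31 blocked=[1, 2, 3]
Op 11: conn=-17 S1=9 S2=-13 S3=31 blocked=[1, 2, 3]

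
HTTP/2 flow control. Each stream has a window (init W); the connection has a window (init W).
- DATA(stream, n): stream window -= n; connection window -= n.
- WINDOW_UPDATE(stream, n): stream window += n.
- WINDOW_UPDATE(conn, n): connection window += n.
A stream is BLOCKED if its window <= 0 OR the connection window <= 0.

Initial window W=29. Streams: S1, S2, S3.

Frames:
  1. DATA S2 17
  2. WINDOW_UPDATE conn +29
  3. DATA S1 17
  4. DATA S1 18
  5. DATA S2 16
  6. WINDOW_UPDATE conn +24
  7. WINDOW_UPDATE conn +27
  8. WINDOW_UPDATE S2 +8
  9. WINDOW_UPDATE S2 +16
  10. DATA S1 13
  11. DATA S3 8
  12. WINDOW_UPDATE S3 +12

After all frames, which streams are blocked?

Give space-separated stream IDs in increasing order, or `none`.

Op 1: conn=12 S1=29 S2=12 S3=29 blocked=[]
Op 2: conn=41 S1=29 S2=12 S3=29 blocked=[]
Op 3: conn=24 S1=12 S2=12 S3=29 blocked=[]
Op 4: conn=6 S1=-6 S2=12 S3=29 blocked=[1]
Op 5: conn=-10 S1=-6 S2=-4 S3=29 blocked=[1, 2, 3]
Op 6: conn=14 S1=-6 S2=-4 S3=29 blocked=[1, 2]
Op 7: conn=41 S1=-6 S2=-4 S3=29 blocked=[1, 2]
Op 8: conn=41 S1=-6 S2=4 S3=29 blocked=[1]
Op 9: conn=41 S1=-6 S2=20 S3=29 blocked=[1]
Op 10: conn=28 S1=-19 S2=20 S3=29 blocked=[1]
Op 11: conn=20 S1=-19 S2=20 S3=21 blocked=[1]
Op 12: conn=20 S1=-19 S2=20 S3=33 blocked=[1]

Answer: S1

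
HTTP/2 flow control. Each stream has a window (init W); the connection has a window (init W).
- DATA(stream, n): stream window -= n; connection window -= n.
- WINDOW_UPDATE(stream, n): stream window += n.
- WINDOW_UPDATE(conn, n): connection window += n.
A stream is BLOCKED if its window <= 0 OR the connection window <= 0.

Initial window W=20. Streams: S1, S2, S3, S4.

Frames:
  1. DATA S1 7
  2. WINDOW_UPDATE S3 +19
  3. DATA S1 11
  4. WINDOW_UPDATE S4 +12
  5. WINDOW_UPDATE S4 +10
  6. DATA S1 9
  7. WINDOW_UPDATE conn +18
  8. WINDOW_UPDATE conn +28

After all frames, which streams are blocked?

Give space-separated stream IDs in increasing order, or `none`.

Op 1: conn=13 S1=13 S2=20 S3=20 S4=20 blocked=[]
Op 2: conn=13 S1=13 S2=20 S3=39 S4=20 blocked=[]
Op 3: conn=2 S1=2 S2=20 S3=39 S4=20 blocked=[]
Op 4: conn=2 S1=2 S2=20 S3=39 S4=32 blocked=[]
Op 5: conn=2 S1=2 S2=20 S3=39 S4=42 blocked=[]
Op 6: conn=-7 S1=-7 S2=20 S3=39 S4=42 blocked=[1, 2, 3, 4]
Op 7: conn=11 S1=-7 S2=20 S3=39 S4=42 blocked=[1]
Op 8: conn=39 S1=-7 S2=20 S3=39 S4=42 blocked=[1]

Answer: S1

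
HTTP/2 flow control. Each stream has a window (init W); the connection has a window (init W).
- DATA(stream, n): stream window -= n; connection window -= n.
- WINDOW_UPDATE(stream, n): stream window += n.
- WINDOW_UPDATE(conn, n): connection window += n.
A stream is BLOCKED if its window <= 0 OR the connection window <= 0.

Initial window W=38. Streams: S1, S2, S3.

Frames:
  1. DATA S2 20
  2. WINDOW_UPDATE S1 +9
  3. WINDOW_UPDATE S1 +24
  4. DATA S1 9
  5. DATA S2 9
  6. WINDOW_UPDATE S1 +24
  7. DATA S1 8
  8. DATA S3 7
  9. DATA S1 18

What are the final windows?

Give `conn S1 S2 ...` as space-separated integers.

Answer: -33 60 9 31

Derivation:
Op 1: conn=18 S1=38 S2=18 S3=38 blocked=[]
Op 2: conn=18 S1=47 S2=18 S3=38 blocked=[]
Op 3: conn=18 S1=71 S2=18 S3=38 blocked=[]
Op 4: conn=9 S1=62 S2=18 S3=38 blocked=[]
Op 5: conn=0 S1=62 S2=9 S3=38 blocked=[1, 2, 3]
Op 6: conn=0 S1=86 S2=9 S3=38 blocked=[1, 2, 3]
Op 7: conn=-8 S1=78 S2=9 S3=38 blocked=[1, 2, 3]
Op 8: conn=-15 S1=78 S2=9 S3=31 blocked=[1, 2, 3]
Op 9: conn=-33 S1=60 S2=9 S3=31 blocked=[1, 2, 3]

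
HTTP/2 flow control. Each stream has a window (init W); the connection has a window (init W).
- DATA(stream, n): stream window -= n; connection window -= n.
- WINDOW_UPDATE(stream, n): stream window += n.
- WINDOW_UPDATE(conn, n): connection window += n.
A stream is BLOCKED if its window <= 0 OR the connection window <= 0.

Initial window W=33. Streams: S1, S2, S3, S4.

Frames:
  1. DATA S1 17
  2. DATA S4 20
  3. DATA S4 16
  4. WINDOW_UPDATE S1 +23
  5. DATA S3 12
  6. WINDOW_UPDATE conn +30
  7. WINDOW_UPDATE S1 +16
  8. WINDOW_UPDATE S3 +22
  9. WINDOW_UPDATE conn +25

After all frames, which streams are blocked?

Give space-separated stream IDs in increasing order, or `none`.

Op 1: conn=16 S1=16 S2=33 S3=33 S4=33 blocked=[]
Op 2: conn=-4 S1=16 S2=33 S3=33 S4=13 blocked=[1, 2, 3, 4]
Op 3: conn=-20 S1=16 S2=33 S3=33 S4=-3 blocked=[1, 2, 3, 4]
Op 4: conn=-20 S1=39 S2=33 S3=33 S4=-3 blocked=[1, 2, 3, 4]
Op 5: conn=-32 S1=39 S2=33 S3=21 S4=-3 blocked=[1, 2, 3, 4]
Op 6: conn=-2 S1=39 S2=33 S3=21 S4=-3 blocked=[1, 2, 3, 4]
Op 7: conn=-2 S1=55 S2=33 S3=21 S4=-3 blocked=[1, 2, 3, 4]
Op 8: conn=-2 S1=55 S2=33 S3=43 S4=-3 blocked=[1, 2, 3, 4]
Op 9: conn=23 S1=55 S2=33 S3=43 S4=-3 blocked=[4]

Answer: S4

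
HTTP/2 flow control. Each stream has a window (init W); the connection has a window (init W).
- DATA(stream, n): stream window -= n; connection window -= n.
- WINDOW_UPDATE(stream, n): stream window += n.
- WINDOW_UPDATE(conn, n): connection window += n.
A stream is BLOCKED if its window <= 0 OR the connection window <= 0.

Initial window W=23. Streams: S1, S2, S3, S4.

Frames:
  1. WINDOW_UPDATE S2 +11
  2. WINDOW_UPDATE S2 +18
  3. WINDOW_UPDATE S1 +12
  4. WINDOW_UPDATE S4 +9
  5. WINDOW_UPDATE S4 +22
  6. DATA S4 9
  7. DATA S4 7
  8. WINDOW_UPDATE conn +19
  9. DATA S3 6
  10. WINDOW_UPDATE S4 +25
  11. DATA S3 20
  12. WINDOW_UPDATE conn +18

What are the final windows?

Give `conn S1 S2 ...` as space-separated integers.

Op 1: conn=23 S1=23 S2=34 S3=23 S4=23 blocked=[]
Op 2: conn=23 S1=23 S2=52 S3=23 S4=23 blocked=[]
Op 3: conn=23 S1=35 S2=52 S3=23 S4=23 blocked=[]
Op 4: conn=23 S1=35 S2=52 S3=23 S4=32 blocked=[]
Op 5: conn=23 S1=35 S2=52 S3=23 S4=54 blocked=[]
Op 6: conn=14 S1=35 S2=52 S3=23 S4=45 blocked=[]
Op 7: conn=7 S1=35 S2=52 S3=23 S4=38 blocked=[]
Op 8: conn=26 S1=35 S2=52 S3=23 S4=38 blocked=[]
Op 9: conn=20 S1=35 S2=52 S3=17 S4=38 blocked=[]
Op 10: conn=20 S1=35 S2=52 S3=17 S4=63 blocked=[]
Op 11: conn=0 S1=35 S2=52 S3=-3 S4=63 blocked=[1, 2, 3, 4]
Op 12: conn=18 S1=35 S2=52 S3=-3 S4=63 blocked=[3]

Answer: 18 35 52 -3 63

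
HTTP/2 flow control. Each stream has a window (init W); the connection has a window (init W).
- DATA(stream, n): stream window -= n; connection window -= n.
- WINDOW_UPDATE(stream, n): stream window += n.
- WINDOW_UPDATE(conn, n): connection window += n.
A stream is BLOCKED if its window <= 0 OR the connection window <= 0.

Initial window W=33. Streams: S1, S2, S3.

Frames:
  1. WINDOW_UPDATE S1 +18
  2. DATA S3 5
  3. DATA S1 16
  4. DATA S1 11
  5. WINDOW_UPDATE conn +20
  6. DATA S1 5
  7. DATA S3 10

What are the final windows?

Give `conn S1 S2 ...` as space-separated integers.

Answer: 6 19 33 18

Derivation:
Op 1: conn=33 S1=51 S2=33 S3=33 blocked=[]
Op 2: conn=28 S1=51 S2=33 S3=28 blocked=[]
Op 3: conn=12 S1=35 S2=33 S3=28 blocked=[]
Op 4: conn=1 S1=24 S2=33 S3=28 blocked=[]
Op 5: conn=21 S1=24 S2=33 S3=28 blocked=[]
Op 6: conn=16 S1=19 S2=33 S3=28 blocked=[]
Op 7: conn=6 S1=19 S2=33 S3=18 blocked=[]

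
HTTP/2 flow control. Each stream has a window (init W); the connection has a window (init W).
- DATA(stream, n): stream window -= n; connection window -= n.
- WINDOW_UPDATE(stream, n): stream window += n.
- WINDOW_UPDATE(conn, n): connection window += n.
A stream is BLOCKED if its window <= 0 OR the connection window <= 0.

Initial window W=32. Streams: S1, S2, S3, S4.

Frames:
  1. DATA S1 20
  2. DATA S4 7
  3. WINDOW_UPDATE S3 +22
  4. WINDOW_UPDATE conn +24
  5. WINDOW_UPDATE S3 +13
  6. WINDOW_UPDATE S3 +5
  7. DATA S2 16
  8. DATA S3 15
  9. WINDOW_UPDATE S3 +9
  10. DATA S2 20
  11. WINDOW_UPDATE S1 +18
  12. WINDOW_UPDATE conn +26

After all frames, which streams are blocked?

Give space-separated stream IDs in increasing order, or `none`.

Answer: S2

Derivation:
Op 1: conn=12 S1=12 S2=32 S3=32 S4=32 blocked=[]
Op 2: conn=5 S1=12 S2=32 S3=32 S4=25 blocked=[]
Op 3: conn=5 S1=12 S2=32 S3=54 S4=25 blocked=[]
Op 4: conn=29 S1=12 S2=32 S3=54 S4=25 blocked=[]
Op 5: conn=29 S1=12 S2=32 S3=67 S4=25 blocked=[]
Op 6: conn=29 S1=12 S2=32 S3=72 S4=25 blocked=[]
Op 7: conn=13 S1=12 S2=16 S3=72 S4=25 blocked=[]
Op 8: conn=-2 S1=12 S2=16 S3=57 S4=25 blocked=[1, 2, 3, 4]
Op 9: conn=-2 S1=12 S2=16 S3=66 S4=25 blocked=[1, 2, 3, 4]
Op 10: conn=-22 S1=12 S2=-4 S3=66 S4=25 blocked=[1, 2, 3, 4]
Op 11: conn=-22 S1=30 S2=-4 S3=66 S4=25 blocked=[1, 2, 3, 4]
Op 12: conn=4 S1=30 S2=-4 S3=66 S4=25 blocked=[2]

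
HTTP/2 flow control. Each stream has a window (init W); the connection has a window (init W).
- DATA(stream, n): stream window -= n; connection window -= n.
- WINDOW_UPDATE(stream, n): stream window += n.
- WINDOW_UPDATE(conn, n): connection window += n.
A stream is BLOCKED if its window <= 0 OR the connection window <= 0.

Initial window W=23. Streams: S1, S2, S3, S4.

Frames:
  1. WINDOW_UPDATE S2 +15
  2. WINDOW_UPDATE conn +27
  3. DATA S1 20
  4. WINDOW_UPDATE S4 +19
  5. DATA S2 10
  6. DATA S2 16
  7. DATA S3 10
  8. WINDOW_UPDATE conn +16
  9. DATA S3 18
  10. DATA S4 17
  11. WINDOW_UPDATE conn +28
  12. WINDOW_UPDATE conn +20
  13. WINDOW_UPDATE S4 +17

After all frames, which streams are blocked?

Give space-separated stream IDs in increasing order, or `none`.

Op 1: conn=23 S1=23 S2=38 S3=23 S4=23 blocked=[]
Op 2: conn=50 S1=23 S2=38 S3=23 S4=23 blocked=[]
Op 3: conn=30 S1=3 S2=38 S3=23 S4=23 blocked=[]
Op 4: conn=30 S1=3 S2=38 S3=23 S4=42 blocked=[]
Op 5: conn=20 S1=3 S2=28 S3=23 S4=42 blocked=[]
Op 6: conn=4 S1=3 S2=12 S3=23 S4=42 blocked=[]
Op 7: conn=-6 S1=3 S2=12 S3=13 S4=42 blocked=[1, 2, 3, 4]
Op 8: conn=10 S1=3 S2=12 S3=13 S4=42 blocked=[]
Op 9: conn=-8 S1=3 S2=12 S3=-5 S4=42 blocked=[1, 2, 3, 4]
Op 10: conn=-25 S1=3 S2=12 S3=-5 S4=25 blocked=[1, 2, 3, 4]
Op 11: conn=3 S1=3 S2=12 S3=-5 S4=25 blocked=[3]
Op 12: conn=23 S1=3 S2=12 S3=-5 S4=25 blocked=[3]
Op 13: conn=23 S1=3 S2=12 S3=-5 S4=42 blocked=[3]

Answer: S3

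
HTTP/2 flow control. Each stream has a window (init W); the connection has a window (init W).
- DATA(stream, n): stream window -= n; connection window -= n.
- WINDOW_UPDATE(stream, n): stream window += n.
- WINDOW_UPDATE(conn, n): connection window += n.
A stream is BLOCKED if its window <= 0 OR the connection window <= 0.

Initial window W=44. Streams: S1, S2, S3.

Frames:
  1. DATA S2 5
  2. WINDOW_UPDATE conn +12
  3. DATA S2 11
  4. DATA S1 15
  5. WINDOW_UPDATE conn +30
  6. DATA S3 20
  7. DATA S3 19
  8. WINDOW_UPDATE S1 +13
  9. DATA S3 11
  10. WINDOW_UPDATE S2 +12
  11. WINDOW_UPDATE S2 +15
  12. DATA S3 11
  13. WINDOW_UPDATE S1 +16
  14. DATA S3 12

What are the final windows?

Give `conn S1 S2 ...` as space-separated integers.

Op 1: conn=39 S1=44 S2=39 S3=44 blocked=[]
Op 2: conn=51 S1=44 S2=39 S3=44 blocked=[]
Op 3: conn=40 S1=44 S2=28 S3=44 blocked=[]
Op 4: conn=25 S1=29 S2=28 S3=44 blocked=[]
Op 5: conn=55 S1=29 S2=28 S3=44 blocked=[]
Op 6: conn=35 S1=29 S2=28 S3=24 blocked=[]
Op 7: conn=16 S1=29 S2=28 S3=5 blocked=[]
Op 8: conn=16 S1=42 S2=28 S3=5 blocked=[]
Op 9: conn=5 S1=42 S2=28 S3=-6 blocked=[3]
Op 10: conn=5 S1=42 S2=40 S3=-6 blocked=[3]
Op 11: conn=5 S1=42 S2=55 S3=-6 blocked=[3]
Op 12: conn=-6 S1=42 S2=55 S3=-17 blocked=[1, 2, 3]
Op 13: conn=-6 S1=58 S2=55 S3=-17 blocked=[1, 2, 3]
Op 14: conn=-18 S1=58 S2=55 S3=-29 blocked=[1, 2, 3]

Answer: -18 58 55 -29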